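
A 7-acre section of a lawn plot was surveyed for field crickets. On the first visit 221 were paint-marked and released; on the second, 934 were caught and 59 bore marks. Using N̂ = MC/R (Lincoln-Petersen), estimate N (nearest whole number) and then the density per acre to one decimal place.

N̂ = 221·934/59 = 206414/59 ≈ 3498.5 → 3499
Density = N̂ / area = 3499 / 7 ≈ 499.86 → 499.9 per acre

density ≈ 499.9 field crickets per acre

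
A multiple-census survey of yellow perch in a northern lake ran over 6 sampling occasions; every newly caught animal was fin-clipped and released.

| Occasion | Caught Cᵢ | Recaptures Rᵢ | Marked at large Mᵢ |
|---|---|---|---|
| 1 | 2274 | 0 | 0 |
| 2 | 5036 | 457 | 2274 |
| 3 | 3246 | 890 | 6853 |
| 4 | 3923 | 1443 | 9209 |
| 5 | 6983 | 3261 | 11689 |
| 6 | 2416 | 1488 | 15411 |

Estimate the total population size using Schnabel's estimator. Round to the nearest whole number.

N ≈ 25,027

Σ MᵢCᵢ = 0·2274 + 2274·5036 + 6853·3246 + 9209·3923 + 11689·6983 + 15411·2416 = 0 + 11451864 + 22244838 + 36126907 + 81624287 + 37232976 = 188680872
Σ Rᵢ = 0 + 457 + 890 + 1443 + 3261 + 1488 = 7539
N̂ = 188680872 / 7539 ≈ 25027.3 → 25027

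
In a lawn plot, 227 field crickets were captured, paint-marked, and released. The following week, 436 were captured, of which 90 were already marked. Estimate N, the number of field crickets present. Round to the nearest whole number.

N ≈ 1100

Lincoln-Petersen assumes M/N = R/C, so N = M·C / R.
N = (227 × 436) / 90 = 98972 / 90 ≈ 1099.7 → 1100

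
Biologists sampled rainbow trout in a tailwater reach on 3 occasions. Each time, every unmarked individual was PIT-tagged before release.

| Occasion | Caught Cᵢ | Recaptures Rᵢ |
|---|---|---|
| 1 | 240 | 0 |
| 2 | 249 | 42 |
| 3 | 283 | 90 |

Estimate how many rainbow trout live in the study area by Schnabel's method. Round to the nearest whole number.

Marked at large before each occasion: Mᵢ = Σⱼ<ᵢ (Cⱼ − Rⱼ) → M1=0, M2=240, M3=447
Σ MᵢCᵢ = 0·240 + 240·249 + 447·283 = 0 + 59760 + 126501 = 186261
Σ Rᵢ = 0 + 42 + 90 = 132
N̂ = 186261 / 132 ≈ 1411.1 → 1411

N ≈ 1411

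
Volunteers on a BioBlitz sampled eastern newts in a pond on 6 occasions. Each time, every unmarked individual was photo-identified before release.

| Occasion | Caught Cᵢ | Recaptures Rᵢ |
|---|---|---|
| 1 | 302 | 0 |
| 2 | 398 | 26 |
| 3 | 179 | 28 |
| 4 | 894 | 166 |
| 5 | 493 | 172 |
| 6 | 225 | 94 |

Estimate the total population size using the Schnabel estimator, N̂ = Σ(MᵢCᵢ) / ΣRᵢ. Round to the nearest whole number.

N ≈ 4456

Marked at large before each occasion: Mᵢ = Σⱼ<ᵢ (Cⱼ − Rⱼ) → M1=0, M2=302, M3=674, M4=825, M5=1553, M6=1874
Σ MᵢCᵢ = 0·302 + 302·398 + 674·179 + 825·894 + 1553·493 + 1874·225 = 0 + 120196 + 120646 + 737550 + 765629 + 421650 = 2165671
Σ Rᵢ = 0 + 26 + 28 + 166 + 172 + 94 = 486
N̂ = 2165671 / 486 ≈ 4456.1 → 4456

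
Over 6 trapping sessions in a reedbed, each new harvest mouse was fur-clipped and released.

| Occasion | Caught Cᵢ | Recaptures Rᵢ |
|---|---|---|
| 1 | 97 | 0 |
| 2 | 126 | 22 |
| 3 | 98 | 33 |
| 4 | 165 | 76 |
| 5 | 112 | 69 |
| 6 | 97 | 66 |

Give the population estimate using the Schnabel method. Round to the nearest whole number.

N ≈ 580

Marked at large before each occasion: Mᵢ = Σⱼ<ᵢ (Cⱼ − Rⱼ) → M1=0, M2=97, M3=201, M4=266, M5=355, M6=398
Σ MᵢCᵢ = 0·97 + 97·126 + 201·98 + 266·165 + 355·112 + 398·97 = 0 + 12222 + 19698 + 43890 + 39760 + 38606 = 154176
Σ Rᵢ = 0 + 22 + 33 + 76 + 69 + 66 = 266
N̂ = 154176 / 266 ≈ 579.6 → 580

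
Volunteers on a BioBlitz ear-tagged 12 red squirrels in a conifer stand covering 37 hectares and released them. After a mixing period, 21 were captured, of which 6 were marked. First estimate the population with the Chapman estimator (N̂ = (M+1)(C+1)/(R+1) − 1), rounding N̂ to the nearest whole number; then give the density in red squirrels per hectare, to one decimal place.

N̂ = 13·22/7 − 1 = 286/7 − 1 ≈ 39.9 → 40
Density = N̂ / area = 40 / 37 ≈ 1.08 → 1.1 per hectare

density ≈ 1.1 red squirrels per hectare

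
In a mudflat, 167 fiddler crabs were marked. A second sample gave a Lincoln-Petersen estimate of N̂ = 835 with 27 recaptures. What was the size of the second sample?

C = 135

From N = M·C/R: C = N·R / M = 835·27 / 167 = 22545 / 167 = 135.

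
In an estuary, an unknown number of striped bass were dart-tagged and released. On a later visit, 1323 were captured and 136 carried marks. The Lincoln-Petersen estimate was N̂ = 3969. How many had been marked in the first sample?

From N = M·C/R: M = N·R / C = 3969·136 / 1323 = 539784 / 1323 = 408.

M = 408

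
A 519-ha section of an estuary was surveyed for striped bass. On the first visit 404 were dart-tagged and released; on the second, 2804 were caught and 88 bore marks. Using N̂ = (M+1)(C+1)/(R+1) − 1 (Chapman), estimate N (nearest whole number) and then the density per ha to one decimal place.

density ≈ 24.6 striped bass per ha

N̂ = 405·2805/89 − 1 = 1136025/89 − 1 ≈ 12763.3 → 12763
Density = N̂ / area = 12763 / 519 ≈ 24.59 → 24.6 per ha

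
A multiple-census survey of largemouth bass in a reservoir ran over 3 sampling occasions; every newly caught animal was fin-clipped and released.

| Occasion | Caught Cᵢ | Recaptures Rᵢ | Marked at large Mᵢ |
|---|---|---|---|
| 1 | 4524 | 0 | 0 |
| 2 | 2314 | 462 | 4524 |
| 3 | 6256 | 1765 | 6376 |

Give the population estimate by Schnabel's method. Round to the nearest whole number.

Σ MᵢCᵢ = 0·4524 + 4524·2314 + 6376·6256 = 0 + 10468536 + 39888256 = 50356792
Σ Rᵢ = 0 + 462 + 1765 = 2227
N̂ = 50356792 / 2227 ≈ 22611.9 → 22612

N ≈ 22,612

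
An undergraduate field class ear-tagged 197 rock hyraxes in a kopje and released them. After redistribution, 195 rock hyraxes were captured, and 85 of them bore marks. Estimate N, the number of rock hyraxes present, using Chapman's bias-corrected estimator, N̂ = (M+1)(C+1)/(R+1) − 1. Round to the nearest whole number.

N̂ = (197+1)(195+1)/(85+1) − 1 = 198·196/86 − 1
= 38808/86 − 1 ≈ 451.3 − 1 ≈ 450.3 → 450

N ≈ 450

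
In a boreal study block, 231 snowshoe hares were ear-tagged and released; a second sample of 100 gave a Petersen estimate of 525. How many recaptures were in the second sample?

R = 44

From N = M·C/R: R = M·C / N = 231·100 / 525 = 23100 / 525 = 44.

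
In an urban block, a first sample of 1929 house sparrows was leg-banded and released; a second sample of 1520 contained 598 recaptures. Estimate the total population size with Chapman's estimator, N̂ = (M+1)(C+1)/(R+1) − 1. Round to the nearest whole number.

N ≈ 4900

N̂ = (1929+1)(1520+1)/(598+1) − 1 = 1930·1521/599 − 1
= 2935530/599 − 1 ≈ 4900.7 − 1 ≈ 4899.7 → 4900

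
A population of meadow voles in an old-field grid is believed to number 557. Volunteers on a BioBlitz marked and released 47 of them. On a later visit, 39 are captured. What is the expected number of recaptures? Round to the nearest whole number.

expected recaptures ≈ 3

The marked fraction of the population is 47/557, so in a sample of 39 expect C·(M/N) marked.
E[R] = 47 × 39 / 557 = 1833 / 557 ≈ 3.3 → 3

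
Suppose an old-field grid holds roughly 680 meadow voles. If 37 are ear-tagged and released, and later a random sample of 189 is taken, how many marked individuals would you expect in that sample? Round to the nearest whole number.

The marked fraction of the population is 37/680, so in a sample of 189 expect C·(M/N) marked.
E[R] = 37 × 189 / 680 = 6993 / 680 ≈ 10.3 → 10

expected recaptures ≈ 10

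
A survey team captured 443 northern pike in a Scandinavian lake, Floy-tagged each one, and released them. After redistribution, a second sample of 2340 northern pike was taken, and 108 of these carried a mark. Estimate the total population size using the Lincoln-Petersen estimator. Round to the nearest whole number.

The marked fraction in the recapture sample should equal the marked fraction in the population: 108/2340 = 443/N.
N = (443 × 2340) / 108 = 1036620 / 108 ≈ 9598.3 → 9598

N ≈ 9598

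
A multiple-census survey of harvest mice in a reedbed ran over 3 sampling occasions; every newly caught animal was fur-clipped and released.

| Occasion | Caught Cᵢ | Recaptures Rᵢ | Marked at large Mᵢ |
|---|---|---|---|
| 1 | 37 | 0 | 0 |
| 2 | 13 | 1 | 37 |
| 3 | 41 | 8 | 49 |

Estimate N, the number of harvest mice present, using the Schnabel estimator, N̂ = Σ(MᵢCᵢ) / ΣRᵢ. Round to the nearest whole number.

Σ MᵢCᵢ = 0·37 + 37·13 + 49·41 = 0 + 481 + 2009 = 2490
Σ Rᵢ = 0 + 1 + 8 = 9
N̂ = 2490 / 9 ≈ 276.7 → 277

N ≈ 277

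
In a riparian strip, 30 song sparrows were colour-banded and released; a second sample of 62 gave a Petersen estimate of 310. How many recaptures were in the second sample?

R = 6

From N = M·C/R: R = M·C / N = 30·62 / 310 = 1860 / 310 = 6.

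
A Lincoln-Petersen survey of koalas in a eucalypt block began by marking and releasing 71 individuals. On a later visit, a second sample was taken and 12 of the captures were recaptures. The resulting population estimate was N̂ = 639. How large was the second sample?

C = 108

From N = M·C/R: C = N·R / M = 639·12 / 71 = 7668 / 71 = 108.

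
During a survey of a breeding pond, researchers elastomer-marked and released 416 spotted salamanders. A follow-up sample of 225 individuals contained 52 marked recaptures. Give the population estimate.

If marked individuals mix randomly, R/C ≈ M/N, giving N ≈ M·C/R.
N = (416 × 225) / 52 = 93600 / 52 = 1800

N = 1800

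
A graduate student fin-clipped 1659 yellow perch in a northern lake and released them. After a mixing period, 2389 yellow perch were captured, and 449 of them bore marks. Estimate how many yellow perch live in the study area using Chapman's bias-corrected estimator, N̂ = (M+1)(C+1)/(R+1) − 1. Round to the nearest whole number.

N ≈ 8815

N̂ = (1659+1)(2389+1)/(449+1) − 1 = 1660·2390/450 − 1
= 3967400/450 − 1 ≈ 8816.4 − 1 ≈ 8815.4 → 8815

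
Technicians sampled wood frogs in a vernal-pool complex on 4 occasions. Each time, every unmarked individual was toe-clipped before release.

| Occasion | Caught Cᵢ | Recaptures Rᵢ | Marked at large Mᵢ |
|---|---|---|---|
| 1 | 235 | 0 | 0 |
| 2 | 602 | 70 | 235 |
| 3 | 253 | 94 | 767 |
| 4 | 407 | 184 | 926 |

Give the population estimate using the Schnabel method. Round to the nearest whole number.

Σ MᵢCᵢ = 0·235 + 235·602 + 767·253 + 926·407 = 0 + 141470 + 194051 + 376882 = 712403
Σ Rᵢ = 0 + 70 + 94 + 184 = 348
N̂ = 712403 / 348 ≈ 2047.1 → 2047

N ≈ 2047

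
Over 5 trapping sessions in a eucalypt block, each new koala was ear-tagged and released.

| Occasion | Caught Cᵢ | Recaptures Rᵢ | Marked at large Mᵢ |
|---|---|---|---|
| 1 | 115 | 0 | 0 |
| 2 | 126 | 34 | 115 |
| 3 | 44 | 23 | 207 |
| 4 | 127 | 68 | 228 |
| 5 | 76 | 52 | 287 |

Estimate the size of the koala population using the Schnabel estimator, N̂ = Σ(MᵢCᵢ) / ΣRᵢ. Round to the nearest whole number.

Σ MᵢCᵢ = 0·115 + 115·126 + 207·44 + 228·127 + 287·76 = 0 + 14490 + 9108 + 28956 + 21812 = 74366
Σ Rᵢ = 0 + 34 + 23 + 68 + 52 = 177
N̂ = 74366 / 177 ≈ 420.1 → 420

N ≈ 420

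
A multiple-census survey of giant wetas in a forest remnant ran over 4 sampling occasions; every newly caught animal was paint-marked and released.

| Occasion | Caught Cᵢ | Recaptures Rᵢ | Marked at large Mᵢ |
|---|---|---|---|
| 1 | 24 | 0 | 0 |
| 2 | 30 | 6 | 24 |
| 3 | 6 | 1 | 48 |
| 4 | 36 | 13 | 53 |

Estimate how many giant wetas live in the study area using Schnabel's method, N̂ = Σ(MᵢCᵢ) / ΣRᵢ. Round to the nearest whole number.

N ≈ 146

Σ MᵢCᵢ = 0·24 + 24·30 + 48·6 + 53·36 = 0 + 720 + 288 + 1908 = 2916
Σ Rᵢ = 0 + 6 + 1 + 13 = 20
N̂ = 2916 / 20 ≈ 145.8 → 146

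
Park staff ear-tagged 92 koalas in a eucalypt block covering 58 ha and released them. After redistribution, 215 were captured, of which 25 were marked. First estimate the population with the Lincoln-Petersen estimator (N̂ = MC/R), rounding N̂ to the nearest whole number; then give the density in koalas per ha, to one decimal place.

N̂ = 92·215/25 = 19780/25 ≈ 791.2 → 791
Density = N̂ / area = 791 / 58 ≈ 13.64 → 13.6 per ha

density ≈ 13.6 koalas per ha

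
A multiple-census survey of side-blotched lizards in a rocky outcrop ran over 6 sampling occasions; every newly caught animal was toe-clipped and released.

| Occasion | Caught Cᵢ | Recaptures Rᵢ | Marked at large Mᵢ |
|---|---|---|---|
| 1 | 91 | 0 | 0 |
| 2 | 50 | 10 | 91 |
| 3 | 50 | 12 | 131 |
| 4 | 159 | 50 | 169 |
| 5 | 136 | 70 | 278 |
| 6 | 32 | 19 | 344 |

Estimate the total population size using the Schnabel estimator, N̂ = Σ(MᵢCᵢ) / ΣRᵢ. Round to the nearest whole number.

Σ MᵢCᵢ = 0·91 + 91·50 + 131·50 + 169·159 + 278·136 + 344·32 = 0 + 4550 + 6550 + 26871 + 37808 + 11008 = 86787
Σ Rᵢ = 0 + 10 + 12 + 50 + 70 + 19 = 161
N̂ = 86787 / 161 ≈ 539.0 → 539

N ≈ 539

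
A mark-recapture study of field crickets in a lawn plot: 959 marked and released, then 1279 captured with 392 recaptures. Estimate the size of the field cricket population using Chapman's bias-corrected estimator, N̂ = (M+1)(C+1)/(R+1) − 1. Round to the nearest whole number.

N ≈ 3126

N̂ = (959+1)(1279+1)/(392+1) − 1 = 960·1280/393 − 1
= 1228800/393 − 1 ≈ 3126.7 − 1 ≈ 3125.7 → 3126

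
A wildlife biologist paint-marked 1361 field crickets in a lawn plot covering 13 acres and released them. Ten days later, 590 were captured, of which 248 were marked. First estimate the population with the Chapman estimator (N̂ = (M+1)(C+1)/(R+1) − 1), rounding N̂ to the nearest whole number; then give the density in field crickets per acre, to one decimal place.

N̂ = 1362·591/249 − 1 = 804942/249 − 1 ≈ 3231.7 → 3232
Density = N̂ / area = 3232 / 13 ≈ 248.62 → 248.6 per acre

density ≈ 248.6 field crickets per acre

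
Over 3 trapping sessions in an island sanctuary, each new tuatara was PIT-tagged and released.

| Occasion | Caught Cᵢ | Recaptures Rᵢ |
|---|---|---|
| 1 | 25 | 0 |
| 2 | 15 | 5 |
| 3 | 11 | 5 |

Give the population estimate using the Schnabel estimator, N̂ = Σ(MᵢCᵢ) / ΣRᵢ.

Marked at large before each occasion: Mᵢ = Σⱼ<ᵢ (Cⱼ − Rⱼ) → M1=0, M2=25, M3=35
Σ MᵢCᵢ = 0·25 + 25·15 + 35·11 = 0 + 375 + 385 = 760
Σ Rᵢ = 0 + 5 + 5 = 10
N̂ = 760 / 10 = 76

N = 76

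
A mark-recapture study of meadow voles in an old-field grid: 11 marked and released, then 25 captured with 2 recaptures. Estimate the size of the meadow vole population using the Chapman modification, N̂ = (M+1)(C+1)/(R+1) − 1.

N̂ = (11+1)(25+1)/(2+1) − 1 = 12·26/3 − 1
= 312/3 − 1 = 104 − 1 = 103

N = 103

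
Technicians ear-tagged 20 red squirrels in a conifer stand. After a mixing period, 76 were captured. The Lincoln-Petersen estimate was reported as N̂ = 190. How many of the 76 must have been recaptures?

From N = M·C/R: R = M·C / N = 20·76 / 190 = 1520 / 190 = 8.

R = 8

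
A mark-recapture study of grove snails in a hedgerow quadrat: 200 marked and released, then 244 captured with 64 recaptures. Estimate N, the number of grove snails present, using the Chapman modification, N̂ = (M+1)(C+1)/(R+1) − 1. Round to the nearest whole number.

N ≈ 757

N̂ = (200+1)(244+1)/(64+1) − 1 = 201·245/65 − 1
= 49245/65 − 1 ≈ 757.6 − 1 ≈ 756.6 → 757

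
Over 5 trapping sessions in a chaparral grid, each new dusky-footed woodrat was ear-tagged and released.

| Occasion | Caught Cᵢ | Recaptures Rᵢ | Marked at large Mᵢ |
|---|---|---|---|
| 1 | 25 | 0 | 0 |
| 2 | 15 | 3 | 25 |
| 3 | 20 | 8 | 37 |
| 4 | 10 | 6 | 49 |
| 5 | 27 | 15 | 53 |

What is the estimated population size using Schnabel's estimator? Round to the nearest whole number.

Σ MᵢCᵢ = 0·25 + 25·15 + 37·20 + 49·10 + 53·27 = 0 + 375 + 740 + 490 + 1431 = 3036
Σ Rᵢ = 0 + 3 + 8 + 6 + 15 = 32
N̂ = 3036 / 32 ≈ 94.9 → 95

N ≈ 95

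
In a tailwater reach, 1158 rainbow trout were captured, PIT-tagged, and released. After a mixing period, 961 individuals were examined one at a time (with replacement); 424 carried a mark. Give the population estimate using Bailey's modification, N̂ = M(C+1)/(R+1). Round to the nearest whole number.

N ≈ 2621

N̂ = 1158·(961+1)/(424+1) = 1158·962/425 = 1113996/425 ≈ 2621.2 → 2621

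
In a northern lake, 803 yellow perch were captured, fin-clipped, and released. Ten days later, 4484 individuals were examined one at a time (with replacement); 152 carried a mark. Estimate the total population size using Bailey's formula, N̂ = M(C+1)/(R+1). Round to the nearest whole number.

N ≈ 23,539

N̂ = 803·(4484+1)/(152+1) = 803·4485/153 = 3601455/153 ≈ 23538.9 → 23539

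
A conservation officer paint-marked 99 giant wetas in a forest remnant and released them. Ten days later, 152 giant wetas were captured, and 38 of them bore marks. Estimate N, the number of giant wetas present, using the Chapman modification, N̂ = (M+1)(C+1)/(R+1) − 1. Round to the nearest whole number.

N̂ = (99+1)(152+1)/(38+1) − 1 = 100·153/39 − 1
= 15300/39 − 1 ≈ 392.3 − 1 ≈ 391.3 → 391

N ≈ 391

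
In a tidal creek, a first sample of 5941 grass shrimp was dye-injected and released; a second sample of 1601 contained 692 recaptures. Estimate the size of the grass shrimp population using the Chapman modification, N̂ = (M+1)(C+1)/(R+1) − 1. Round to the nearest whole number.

N̂ = (5941+1)(1601+1)/(692+1) − 1 = 5942·1602/693 − 1
= 9519084/693 − 1 ≈ 13736.1 − 1 ≈ 13735.1 → 13735

N ≈ 13,735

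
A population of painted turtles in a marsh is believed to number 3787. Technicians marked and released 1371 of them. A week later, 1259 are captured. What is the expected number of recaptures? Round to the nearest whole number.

Expected recaptures E[R] = M·C / N.
E[R] = 1371 × 1259 / 3787 = 1726089 / 3787 ≈ 455.8 → 456

expected recaptures ≈ 456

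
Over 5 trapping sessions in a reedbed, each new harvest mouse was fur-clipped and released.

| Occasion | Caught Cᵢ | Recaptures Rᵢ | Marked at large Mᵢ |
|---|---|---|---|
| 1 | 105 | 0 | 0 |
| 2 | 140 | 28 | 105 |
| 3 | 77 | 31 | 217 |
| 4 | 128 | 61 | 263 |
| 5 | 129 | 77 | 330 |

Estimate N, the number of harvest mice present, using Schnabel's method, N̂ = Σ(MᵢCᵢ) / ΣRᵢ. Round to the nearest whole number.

Σ MᵢCᵢ = 0·105 + 105·140 + 217·77 + 263·128 + 330·129 = 0 + 14700 + 16709 + 33664 + 42570 = 107643
Σ Rᵢ = 0 + 28 + 31 + 61 + 77 = 197
N̂ = 107643 / 197 ≈ 546.4 → 546

N ≈ 546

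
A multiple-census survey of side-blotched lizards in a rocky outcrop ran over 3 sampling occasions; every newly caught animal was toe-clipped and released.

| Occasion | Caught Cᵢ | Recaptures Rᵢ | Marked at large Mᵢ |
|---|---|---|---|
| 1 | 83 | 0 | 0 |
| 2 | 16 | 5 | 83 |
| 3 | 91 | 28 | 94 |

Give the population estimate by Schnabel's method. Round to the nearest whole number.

Σ MᵢCᵢ = 0·83 + 83·16 + 94·91 = 0 + 1328 + 8554 = 9882
Σ Rᵢ = 0 + 5 + 28 = 33
N̂ = 9882 / 33 ≈ 299.45 → 299

N ≈ 299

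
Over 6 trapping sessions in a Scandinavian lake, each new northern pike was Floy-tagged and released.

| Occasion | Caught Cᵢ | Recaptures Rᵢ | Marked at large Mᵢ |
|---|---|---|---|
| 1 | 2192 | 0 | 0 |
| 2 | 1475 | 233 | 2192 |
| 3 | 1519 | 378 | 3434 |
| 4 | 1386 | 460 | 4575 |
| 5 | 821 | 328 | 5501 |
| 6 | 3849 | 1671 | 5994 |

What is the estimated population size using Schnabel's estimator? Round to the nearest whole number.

N ≈ 13,804

Σ MᵢCᵢ = 0·2192 + 2192·1475 + 3434·1519 + 4575·1386 + 5501·821 + 5994·3849 = 0 + 3233200 + 5216246 + 6340950 + 4516321 + 23070906 = 42377623
Σ Rᵢ = 0 + 233 + 378 + 460 + 328 + 1671 = 3070
N̂ = 42377623 / 3070 ≈ 13803.8 → 13804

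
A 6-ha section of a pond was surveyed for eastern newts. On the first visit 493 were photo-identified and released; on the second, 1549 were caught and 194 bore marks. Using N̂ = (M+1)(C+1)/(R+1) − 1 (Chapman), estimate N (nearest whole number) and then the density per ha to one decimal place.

density ≈ 654.3 eastern newts per ha

N̂ = 494·1550/195 − 1 = 765700/195 − 1 ≈ 3925.7 → 3926
Density = N̂ / area = 3926 / 6 ≈ 654.33 → 654.3 per ha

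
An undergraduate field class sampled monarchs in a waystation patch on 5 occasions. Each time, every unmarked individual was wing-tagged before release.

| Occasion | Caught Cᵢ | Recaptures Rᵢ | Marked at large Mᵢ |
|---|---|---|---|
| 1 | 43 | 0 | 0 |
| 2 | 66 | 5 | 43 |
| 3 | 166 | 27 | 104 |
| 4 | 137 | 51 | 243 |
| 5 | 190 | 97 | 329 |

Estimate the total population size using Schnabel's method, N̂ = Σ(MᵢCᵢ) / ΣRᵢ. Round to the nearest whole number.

Σ MᵢCᵢ = 0·43 + 43·66 + 104·166 + 243·137 + 329·190 = 0 + 2838 + 17264 + 33291 + 62510 = 115903
Σ Rᵢ = 0 + 5 + 27 + 51 + 97 = 180
N̂ = 115903 / 180 ≈ 643.9 → 644

N ≈ 644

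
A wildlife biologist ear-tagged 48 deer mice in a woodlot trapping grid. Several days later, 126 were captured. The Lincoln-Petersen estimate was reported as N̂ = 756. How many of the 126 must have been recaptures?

R = 8

From N = M·C/R: R = M·C / N = 48·126 / 756 = 6048 / 756 = 8.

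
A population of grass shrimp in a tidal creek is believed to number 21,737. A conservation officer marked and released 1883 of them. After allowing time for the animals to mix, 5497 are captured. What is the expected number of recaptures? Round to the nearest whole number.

The marked fraction of the population is 1883/21737, so in a sample of 5497 expect C·(M/N) marked.
E[R] = 1883 × 5497 / 21737 = 10350851 / 21737 ≈ 476.2 → 476

expected recaptures ≈ 476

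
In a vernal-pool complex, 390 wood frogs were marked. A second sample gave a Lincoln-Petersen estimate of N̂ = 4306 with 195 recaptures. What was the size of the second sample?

From N = M·C/R: C = N·R / M = 4306·195 / 390 = 839670 / 390 = 2153.

C = 2153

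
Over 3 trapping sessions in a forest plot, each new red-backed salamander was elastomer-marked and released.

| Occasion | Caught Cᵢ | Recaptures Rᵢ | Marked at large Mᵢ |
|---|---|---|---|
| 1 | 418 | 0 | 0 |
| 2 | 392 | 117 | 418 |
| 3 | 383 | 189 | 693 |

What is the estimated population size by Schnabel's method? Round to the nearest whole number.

Σ MᵢCᵢ = 0·418 + 418·392 + 693·383 = 0 + 163856 + 265419 = 429275
Σ Rᵢ = 0 + 117 + 189 = 306
N̂ = 429275 / 306 ≈ 1402.9 → 1403

N ≈ 1403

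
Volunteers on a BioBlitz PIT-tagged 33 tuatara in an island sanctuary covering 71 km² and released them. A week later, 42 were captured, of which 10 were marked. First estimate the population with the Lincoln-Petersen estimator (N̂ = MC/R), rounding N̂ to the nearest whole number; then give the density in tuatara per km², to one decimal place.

N̂ = 33·42/10 = 1386/10 ≈ 138.6 → 139
Density = N̂ / area = 139 / 71 ≈ 1.96 → 2.0 per km²

density ≈ 2.0 tuatara per km²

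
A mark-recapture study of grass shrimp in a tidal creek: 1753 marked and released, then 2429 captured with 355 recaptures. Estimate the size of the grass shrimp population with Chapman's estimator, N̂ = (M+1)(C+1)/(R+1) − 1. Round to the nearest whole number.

N̂ = (1753+1)(2429+1)/(355+1) − 1 = 1754·2430/356 − 1
= 4262220/356 − 1 ≈ 11972.5 − 1 ≈ 11971.5 → 11972

N ≈ 11,972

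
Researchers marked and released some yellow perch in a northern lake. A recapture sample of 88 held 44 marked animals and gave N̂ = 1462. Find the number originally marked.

From N = M·C/R: M = N·R / C = 1462·44 / 88 = 64328 / 88 = 731.

M = 731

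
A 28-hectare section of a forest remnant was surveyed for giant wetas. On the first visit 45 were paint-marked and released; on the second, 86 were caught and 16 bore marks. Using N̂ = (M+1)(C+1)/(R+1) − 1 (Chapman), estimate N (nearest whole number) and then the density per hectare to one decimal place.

density ≈ 8.4 giant wetas per hectare

N̂ = 46·87/17 − 1 = 4002/17 − 1 ≈ 234.4 → 234
Density = N̂ / area = 234 / 28 ≈ 8.36 → 8.4 per hectare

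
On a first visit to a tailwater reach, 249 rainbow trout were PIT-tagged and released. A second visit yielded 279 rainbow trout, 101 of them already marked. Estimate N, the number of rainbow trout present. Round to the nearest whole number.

N ≈ 688

Lincoln-Petersen assumes M/N = R/C, so N = M·C / R.
N = (249 × 279) / 101 = 69471 / 101 ≈ 687.8 → 688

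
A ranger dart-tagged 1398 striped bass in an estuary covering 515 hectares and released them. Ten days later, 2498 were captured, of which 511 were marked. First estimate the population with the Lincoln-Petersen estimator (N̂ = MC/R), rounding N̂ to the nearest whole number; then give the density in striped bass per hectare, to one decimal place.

density ≈ 13.3 striped bass per hectare

N̂ = 1398·2498/511 = 3492204/511 ≈ 6834.1 → 6834
Density = N̂ / area = 6834 / 515 ≈ 13.27 → 13.3 per hectare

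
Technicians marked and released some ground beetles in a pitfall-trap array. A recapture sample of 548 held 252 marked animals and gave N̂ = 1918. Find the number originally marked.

From N = M·C/R: M = N·R / C = 1918·252 / 548 = 483336 / 548 = 882.

M = 882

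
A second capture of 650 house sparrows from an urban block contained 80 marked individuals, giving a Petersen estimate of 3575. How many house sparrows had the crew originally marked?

From N = M·C/R: M = N·R / C = 3575·80 / 650 = 286000 / 650 = 440.

M = 440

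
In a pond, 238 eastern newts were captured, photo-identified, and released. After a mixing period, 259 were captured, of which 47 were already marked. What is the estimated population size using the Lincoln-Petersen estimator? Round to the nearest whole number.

N ≈ 1312

If marked individuals mix randomly, R/C ≈ M/N, giving N ≈ M·C/R.
N = (238 × 259) / 47 = 61642 / 47 ≈ 1311.5 → 1312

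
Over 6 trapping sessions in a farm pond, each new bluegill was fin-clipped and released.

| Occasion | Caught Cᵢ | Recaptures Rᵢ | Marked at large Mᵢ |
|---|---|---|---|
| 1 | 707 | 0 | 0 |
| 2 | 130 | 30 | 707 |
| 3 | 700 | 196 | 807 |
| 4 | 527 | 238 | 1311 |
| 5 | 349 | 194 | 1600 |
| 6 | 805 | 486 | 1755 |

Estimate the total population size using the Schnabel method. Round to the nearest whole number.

Σ MᵢCᵢ = 0·707 + 707·130 + 807·700 + 1311·527 + 1600·349 + 1755·805 = 0 + 91910 + 564900 + 690897 + 558400 + 1412775 = 3318882
Σ Rᵢ = 0 + 30 + 196 + 238 + 194 + 486 = 1144
N̂ = 3318882 / 1144 ≈ 2901.1 → 2901

N ≈ 2901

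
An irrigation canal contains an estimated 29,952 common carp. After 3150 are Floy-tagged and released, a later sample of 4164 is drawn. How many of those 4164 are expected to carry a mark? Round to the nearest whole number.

expected recaptures ≈ 438

Expected recaptures E[R] = M·C / N.
E[R] = 3150 × 4164 / 29952 = 13116600 / 29952 ≈ 437.9 → 438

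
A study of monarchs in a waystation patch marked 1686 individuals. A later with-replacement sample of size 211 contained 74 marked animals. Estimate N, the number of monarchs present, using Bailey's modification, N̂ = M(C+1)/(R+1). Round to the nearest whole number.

N̂ = 1686·(211+1)/(74+1) = 1686·212/75 = 357432/75 ≈ 4765.8 → 4766

N ≈ 4766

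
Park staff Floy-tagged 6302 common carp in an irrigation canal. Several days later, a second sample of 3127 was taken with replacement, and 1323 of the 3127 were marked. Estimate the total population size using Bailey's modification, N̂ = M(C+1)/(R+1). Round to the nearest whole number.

N̂ = 6302·(3127+1)/(1323+1) = 6302·3128/1324 = 19712656/1324 ≈ 14888.7 → 14889

N ≈ 14,889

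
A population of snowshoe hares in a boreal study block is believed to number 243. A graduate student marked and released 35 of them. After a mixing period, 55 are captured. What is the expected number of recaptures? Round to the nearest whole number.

Expected recaptures E[R] = M·C / N.
E[R] = 35 × 55 / 243 = 1925 / 243 ≈ 7.9 → 8

expected recaptures ≈ 8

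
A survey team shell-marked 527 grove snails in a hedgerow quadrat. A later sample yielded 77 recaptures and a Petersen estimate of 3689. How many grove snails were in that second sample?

C = 539

From N = M·C/R: C = N·R / M = 3689·77 / 527 = 284053 / 527 = 539.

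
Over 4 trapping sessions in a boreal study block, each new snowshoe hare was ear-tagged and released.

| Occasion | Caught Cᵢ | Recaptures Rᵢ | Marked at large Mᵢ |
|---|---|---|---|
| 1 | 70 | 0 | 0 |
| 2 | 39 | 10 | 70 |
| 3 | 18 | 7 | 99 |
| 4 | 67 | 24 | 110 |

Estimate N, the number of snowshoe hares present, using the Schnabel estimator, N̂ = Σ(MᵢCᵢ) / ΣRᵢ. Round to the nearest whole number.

N ≈ 290

Σ MᵢCᵢ = 0·70 + 70·39 + 99·18 + 110·67 = 0 + 2730 + 1782 + 7370 = 11882
Σ Rᵢ = 0 + 10 + 7 + 24 = 41
N̂ = 11882 / 41 ≈ 289.8 → 290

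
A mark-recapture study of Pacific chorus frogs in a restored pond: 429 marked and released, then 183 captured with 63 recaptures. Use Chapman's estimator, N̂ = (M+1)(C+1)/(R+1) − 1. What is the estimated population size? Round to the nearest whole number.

N̂ = (429+1)(183+1)/(63+1) − 1 = 430·184/64 − 1
= 79120/64 − 1 ≈ 1236.2 − 1 ≈ 1235.2 → 1235

N ≈ 1235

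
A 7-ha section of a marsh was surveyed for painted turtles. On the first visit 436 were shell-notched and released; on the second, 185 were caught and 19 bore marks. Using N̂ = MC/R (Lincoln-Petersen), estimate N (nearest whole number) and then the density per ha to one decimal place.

N̂ = 436·185/19 = 80660/19 ≈ 4245.3 → 4245
Density = N̂ / area = 4245 / 7 ≈ 606.43 → 606.4 per ha

density ≈ 606.4 painted turtles per ha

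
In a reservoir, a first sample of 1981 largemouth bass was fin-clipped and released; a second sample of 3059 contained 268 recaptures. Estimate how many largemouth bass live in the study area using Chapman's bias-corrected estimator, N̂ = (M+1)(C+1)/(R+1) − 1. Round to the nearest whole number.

N ≈ 22,545

N̂ = (1981+1)(3059+1)/(268+1) − 1 = 1982·3060/269 − 1
= 6064920/269 − 1 ≈ 22546.2 − 1 ≈ 22545.2 → 22545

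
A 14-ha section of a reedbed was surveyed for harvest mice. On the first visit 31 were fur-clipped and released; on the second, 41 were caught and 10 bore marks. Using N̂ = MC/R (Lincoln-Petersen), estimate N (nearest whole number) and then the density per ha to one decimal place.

N̂ = 31·41/10 = 1271/10 ≈ 127.1 → 127
Density = N̂ / area = 127 / 14 ≈ 9.07 → 9.1 per ha

density ≈ 9.1 harvest mice per ha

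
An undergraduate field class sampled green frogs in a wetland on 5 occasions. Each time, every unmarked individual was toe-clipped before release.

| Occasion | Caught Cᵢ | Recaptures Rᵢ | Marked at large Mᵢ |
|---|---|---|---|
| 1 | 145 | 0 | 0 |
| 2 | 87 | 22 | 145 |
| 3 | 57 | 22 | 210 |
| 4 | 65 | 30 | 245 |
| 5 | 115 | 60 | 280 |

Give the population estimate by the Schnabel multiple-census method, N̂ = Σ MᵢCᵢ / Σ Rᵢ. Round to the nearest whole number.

Σ MᵢCᵢ = 0·145 + 145·87 + 210·57 + 245·65 + 280·115 = 0 + 12615 + 11970 + 15925 + 32200 = 72710
Σ Rᵢ = 0 + 22 + 22 + 30 + 60 = 134
N̂ = 72710 / 134 ≈ 542.6 → 543

N ≈ 543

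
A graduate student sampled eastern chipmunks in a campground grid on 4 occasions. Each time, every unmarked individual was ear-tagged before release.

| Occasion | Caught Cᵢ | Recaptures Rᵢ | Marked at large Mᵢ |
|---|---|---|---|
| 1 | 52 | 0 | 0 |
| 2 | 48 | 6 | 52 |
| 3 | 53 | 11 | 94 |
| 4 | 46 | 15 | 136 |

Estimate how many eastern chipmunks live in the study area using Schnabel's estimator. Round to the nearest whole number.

Σ MᵢCᵢ = 0·52 + 52·48 + 94·53 + 136·46 = 0 + 2496 + 4982 + 6256 = 13734
Σ Rᵢ = 0 + 6 + 11 + 15 = 32
N̂ = 13734 / 32 ≈ 429.2 → 429

N ≈ 429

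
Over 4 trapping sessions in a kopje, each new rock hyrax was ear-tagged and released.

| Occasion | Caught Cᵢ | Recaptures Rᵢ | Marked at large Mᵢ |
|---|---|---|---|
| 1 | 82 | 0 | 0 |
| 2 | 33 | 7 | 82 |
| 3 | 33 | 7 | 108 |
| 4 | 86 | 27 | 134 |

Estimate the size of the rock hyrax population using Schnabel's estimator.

Σ MᵢCᵢ = 0·82 + 82·33 + 108·33 + 134·86 = 0 + 2706 + 3564 + 11524 = 17794
Σ Rᵢ = 0 + 7 + 7 + 27 = 41
N̂ = 17794 / 41 = 434

N = 434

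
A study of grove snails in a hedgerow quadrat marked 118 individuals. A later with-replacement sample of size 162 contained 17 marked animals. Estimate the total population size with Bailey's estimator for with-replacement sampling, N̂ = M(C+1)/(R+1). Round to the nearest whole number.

N̂ = 118·(162+1)/(17+1) = 118·163/18 = 19234/18 ≈ 1068.6 → 1069

N ≈ 1069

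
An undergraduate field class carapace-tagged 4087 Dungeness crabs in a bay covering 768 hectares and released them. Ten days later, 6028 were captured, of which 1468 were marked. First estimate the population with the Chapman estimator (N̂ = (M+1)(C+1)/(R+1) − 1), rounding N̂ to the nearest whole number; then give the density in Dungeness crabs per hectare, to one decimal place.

N̂ = 4088·6029/1469 − 1 = 24646552/1469 − 1 ≈ 16776.8 → 16777
Density = N̂ / area = 16777 / 768 ≈ 21.845 → 21.8 per hectare

density ≈ 21.8 Dungeness crabs per hectare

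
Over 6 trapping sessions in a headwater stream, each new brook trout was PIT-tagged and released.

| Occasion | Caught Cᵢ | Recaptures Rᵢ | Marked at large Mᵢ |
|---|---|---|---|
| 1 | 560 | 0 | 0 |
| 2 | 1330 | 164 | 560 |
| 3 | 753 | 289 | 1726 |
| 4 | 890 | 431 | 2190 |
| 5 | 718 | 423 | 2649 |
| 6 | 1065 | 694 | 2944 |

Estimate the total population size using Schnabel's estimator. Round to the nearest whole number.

Σ MᵢCᵢ = 0·560 + 560·1330 + 1726·753 + 2190·890 + 2649·718 + 2944·1065 = 0 + 744800 + 1299678 + 1949100 + 1901982 + 3135360 = 9030920
Σ Rᵢ = 0 + 164 + 289 + 431 + 423 + 694 = 2001
N̂ = 9030920 / 2001 ≈ 4513.2 → 4513

N ≈ 4513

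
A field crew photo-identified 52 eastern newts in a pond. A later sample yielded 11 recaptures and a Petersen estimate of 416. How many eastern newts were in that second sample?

From N = M·C/R: C = N·R / M = 416·11 / 52 = 4576 / 52 = 88.

C = 88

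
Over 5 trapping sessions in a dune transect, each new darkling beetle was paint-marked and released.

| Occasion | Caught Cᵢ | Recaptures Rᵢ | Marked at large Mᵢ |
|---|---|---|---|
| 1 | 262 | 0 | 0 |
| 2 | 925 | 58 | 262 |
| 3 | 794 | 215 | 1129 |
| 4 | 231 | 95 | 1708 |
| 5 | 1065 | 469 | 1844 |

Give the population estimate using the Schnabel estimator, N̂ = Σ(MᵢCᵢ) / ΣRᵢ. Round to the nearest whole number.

Σ MᵢCᵢ = 0·262 + 262·925 + 1129·794 + 1708·231 + 1844·1065 = 0 + 242350 + 896426 + 394548 + 1963860 = 3497184
Σ Rᵢ = 0 + 58 + 215 + 95 + 469 = 837
N̂ = 3497184 / 837 ≈ 4178.2 → 4178

N ≈ 4178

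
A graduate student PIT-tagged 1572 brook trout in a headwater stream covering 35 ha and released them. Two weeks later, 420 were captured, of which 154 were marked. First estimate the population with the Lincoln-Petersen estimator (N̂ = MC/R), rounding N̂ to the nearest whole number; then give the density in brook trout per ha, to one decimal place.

density ≈ 122.5 brook trout per ha

N̂ = 1572·420/154 = 660240/154 ≈ 4287.3 → 4287
Density = N̂ / area = 4287 / 35 ≈ 122.49 → 122.5 per ha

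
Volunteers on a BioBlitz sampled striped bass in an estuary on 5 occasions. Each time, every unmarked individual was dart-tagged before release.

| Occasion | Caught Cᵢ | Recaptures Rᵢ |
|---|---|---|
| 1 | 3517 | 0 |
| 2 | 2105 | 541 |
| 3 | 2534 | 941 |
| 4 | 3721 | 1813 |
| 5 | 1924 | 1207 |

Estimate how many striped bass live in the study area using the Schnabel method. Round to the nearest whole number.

Marked at large before each occasion: Mᵢ = Σⱼ<ᵢ (Cⱼ − Rⱼ) → M1=0, M2=3517, M3=5081, M4=6674, M5=8582
Σ MᵢCᵢ = 0·3517 + 3517·2105 + 5081·2534 + 6674·3721 + 8582·1924 = 0 + 7403285 + 12875254 + 24833954 + 16511768 = 61624261
Σ Rᵢ = 0 + 541 + 941 + 1813 + 1207 = 4502
N̂ = 61624261 / 4502 ≈ 13688.2 → 13688

N ≈ 13,688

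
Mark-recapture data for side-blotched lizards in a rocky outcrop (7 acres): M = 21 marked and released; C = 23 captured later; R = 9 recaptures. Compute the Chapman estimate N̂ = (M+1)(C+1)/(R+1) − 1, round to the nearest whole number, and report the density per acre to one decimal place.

density ≈ 7.4 side-blotched lizards per acre

N̂ = 22·24/10 − 1 = 528/10 − 1 ≈ 51.8 → 52
Density = N̂ / area = 52 / 7 ≈ 7.43 → 7.4 per acre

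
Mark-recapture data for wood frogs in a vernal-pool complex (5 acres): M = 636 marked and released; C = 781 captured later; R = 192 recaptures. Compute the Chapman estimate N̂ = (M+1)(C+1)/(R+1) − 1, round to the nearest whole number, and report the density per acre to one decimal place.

density ≈ 516.0 wood frogs per acre

N̂ = 637·782/193 − 1 = 498134/193 − 1 ≈ 2580.0 → 2580
Density = N̂ / area = 2580 / 5 = 516.0 per acre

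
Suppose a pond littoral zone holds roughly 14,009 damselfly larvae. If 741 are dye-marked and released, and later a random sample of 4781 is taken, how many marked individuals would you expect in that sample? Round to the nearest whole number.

The marked fraction of the population is 741/14009, so in a sample of 4781 expect C·(M/N) marked.
E[R] = 741 × 4781 / 14009 = 3542721 / 14009 ≈ 252.9 → 253

expected recaptures ≈ 253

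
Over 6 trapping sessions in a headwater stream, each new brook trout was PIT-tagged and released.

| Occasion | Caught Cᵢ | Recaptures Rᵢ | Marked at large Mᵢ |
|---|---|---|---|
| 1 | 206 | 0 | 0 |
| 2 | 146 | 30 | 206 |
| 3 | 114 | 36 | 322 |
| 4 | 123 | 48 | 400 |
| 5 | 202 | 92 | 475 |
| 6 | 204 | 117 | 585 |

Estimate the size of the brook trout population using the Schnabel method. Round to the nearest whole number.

Σ MᵢCᵢ = 0·206 + 206·146 + 322·114 + 400·123 + 475·202 + 585·204 = 0 + 30076 + 36708 + 49200 + 95950 + 119340 = 331274
Σ Rᵢ = 0 + 30 + 36 + 48 + 92 + 117 = 323
N̂ = 331274 / 323 ≈ 1025.6 → 1026

N ≈ 1026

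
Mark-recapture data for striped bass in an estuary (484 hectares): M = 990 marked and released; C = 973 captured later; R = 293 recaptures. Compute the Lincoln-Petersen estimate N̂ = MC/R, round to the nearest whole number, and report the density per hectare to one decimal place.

N̂ = 990·973/293 = 963270/293 ≈ 3287.6 → 3288
Density = N̂ / area = 3288 / 484 ≈ 6.79 → 6.8 per hectare

density ≈ 6.8 striped bass per hectare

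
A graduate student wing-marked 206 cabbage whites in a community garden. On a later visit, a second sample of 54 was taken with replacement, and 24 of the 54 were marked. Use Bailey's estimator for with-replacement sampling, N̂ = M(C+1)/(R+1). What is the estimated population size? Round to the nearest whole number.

N ≈ 453

N̂ = 206·(54+1)/(24+1) = 206·55/25 = 11330/25 ≈ 453.2 → 453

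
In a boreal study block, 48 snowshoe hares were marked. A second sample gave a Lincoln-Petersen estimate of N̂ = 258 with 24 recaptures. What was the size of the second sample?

From N = M·C/R: C = N·R / M = 258·24 / 48 = 6192 / 48 = 129.

C = 129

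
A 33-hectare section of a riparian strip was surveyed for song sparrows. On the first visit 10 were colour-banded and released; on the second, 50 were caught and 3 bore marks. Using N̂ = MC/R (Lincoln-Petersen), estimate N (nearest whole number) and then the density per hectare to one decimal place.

N̂ = 10·50/3 = 500/3 ≈ 166.7 → 167
Density = N̂ / area = 167 / 33 ≈ 5.06 → 5.1 per hectare

density ≈ 5.1 song sparrows per hectare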